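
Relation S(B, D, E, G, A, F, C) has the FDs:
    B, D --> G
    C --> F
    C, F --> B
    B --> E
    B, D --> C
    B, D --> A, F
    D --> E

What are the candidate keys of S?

{B, D}, {C, D}

{D} never appears on the right of any FD, so every key must include it.
{B, D} is a candidate key since {B, D}⁺ = {A, B, C, D, E, F, G} covers every attribute.
{C, D} is a candidate key since {C, D}⁺ = {A, B, C, D, E, F, G} covers every attribute.
Any other superkey properly contains one of these, so there are no further candidate keys.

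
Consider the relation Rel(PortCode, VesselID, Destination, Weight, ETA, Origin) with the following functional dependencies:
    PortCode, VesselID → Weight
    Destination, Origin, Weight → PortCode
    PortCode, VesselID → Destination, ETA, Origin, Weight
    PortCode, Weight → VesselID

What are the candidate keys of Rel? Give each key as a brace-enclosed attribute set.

{Destination, Origin, Weight}, {PortCode, VesselID}, {PortCode, Weight}

{PortCode, VesselID}⁺ = {Destination, ETA, Origin, PortCode, VesselID, Weight} — all of the relation — so {PortCode, VesselID} is a candidate key.
{PortCode, Weight}⁺ = {Destination, ETA, Origin, PortCode, VesselID, Weight} — all of the relation — so {PortCode, Weight} is a candidate key.
{Destination, Origin, Weight}⁺ = {Destination, ETA, Origin, PortCode, VesselID, Weight} — all of the relation — so {Destination, Origin, Weight} is a candidate key.
These are minimal and exhaustive — every other superkey contains one of them.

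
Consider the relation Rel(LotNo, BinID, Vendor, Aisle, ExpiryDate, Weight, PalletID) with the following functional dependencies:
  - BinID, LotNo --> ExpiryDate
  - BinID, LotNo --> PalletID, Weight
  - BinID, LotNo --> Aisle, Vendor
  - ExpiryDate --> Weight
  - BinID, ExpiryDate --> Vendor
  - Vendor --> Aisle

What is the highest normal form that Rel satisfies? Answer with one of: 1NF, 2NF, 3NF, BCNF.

2NF

Candidate key: {BinID, LotNo}. Prime attributes: {BinID, LotNo}.
ExpiryDate --> Weight: {ExpiryDate}⁺ = {ExpiryDate, Weight}, which is not all of the attributes, so the left side is not a superkey — BCNF is violated.
ExpiryDate --> Weight has non-prime {Weight} on the right and a non-superkey on the left, so 3NF fails.
Checking every proper subset of each key, none determines a non-prime attribute — 2NF is satisfied.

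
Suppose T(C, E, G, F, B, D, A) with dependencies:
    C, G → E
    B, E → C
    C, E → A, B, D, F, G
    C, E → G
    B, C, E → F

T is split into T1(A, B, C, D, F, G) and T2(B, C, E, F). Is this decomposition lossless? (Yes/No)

No

Common attributes: {B, C, F}; their closure is {B, C, F}.
T1 ⊄ {B, C, F} and T2 ⊄ {B, C, F}, so the split is lossy.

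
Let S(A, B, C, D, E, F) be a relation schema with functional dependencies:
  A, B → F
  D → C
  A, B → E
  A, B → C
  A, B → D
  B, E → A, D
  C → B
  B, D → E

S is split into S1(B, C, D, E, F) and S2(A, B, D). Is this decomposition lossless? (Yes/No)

Yes

S1 ∩ S2 = {B, D}; its closure under F is {A, B, C, D, E, F}.
S1 is contained in that closure, so S1 ∩ S2 → S1 holds and the join is lossless.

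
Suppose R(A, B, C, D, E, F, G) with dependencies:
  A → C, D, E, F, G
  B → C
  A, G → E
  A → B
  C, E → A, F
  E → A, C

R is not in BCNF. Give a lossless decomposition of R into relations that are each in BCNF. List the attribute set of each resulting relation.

Candidate keys of the original relation: {A}, {E}.
Within {A, B, C, D, E, F, G}: {B}⁺ ∩ {A, B, C, D, E, F, G} = {B, C}, not the whole set, so B → C violates BCNF; decompose into {B, C} and {A, B, D, E, F, G}.
{B, C} is in BCNF.
{A, B, D, E, F, G} is in BCNF.

{A, B, D, E, F, G}; {B, C}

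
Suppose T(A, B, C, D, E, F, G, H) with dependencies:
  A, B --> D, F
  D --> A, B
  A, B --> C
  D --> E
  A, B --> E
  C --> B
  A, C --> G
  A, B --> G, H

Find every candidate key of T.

{A, B}, {A, C}, {D}

{D}⁺ = {A, B, C, D, E, F, G, H} — all of the relation — so {D} is a candidate key.
{A, B}⁺ = {A, B, C, D, E, F, G, H} — all of the relation — so {A, B} is a candidate key.
{A, C}⁺ = {A, B, C, D, E, F, G, H} — all of the relation — so {A, C} is a candidate key.
These are minimal and exhaustive — every other superkey contains one of them.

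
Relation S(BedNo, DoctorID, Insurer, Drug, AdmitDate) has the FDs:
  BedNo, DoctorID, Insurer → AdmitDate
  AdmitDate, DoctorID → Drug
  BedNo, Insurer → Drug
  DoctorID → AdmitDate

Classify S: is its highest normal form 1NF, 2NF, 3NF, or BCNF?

Candidate key: {BedNo, DoctorID, Insurer}. Prime attributes: {BedNo, DoctorID, Insurer}.
AdmitDate, DoctorID → Drug breaks BCNF: {AdmitDate, DoctorID}⁺ = {AdmitDate, DoctorID, Drug}, so {AdmitDate, DoctorID} is not a superkey.
AdmitDate, DoctorID → Drug determines the non-prime attribute {Drug} from a non-superkey — 3NF is violated.
Since {DoctorID} ⊂ {BedNo, DoctorID, Insurer} and {DoctorID}⁺ ⊇ {AdmitDate, Drug} with {AdmitDate, Drug} non-prime, there is a partial dependency; 2NF fails.

1NF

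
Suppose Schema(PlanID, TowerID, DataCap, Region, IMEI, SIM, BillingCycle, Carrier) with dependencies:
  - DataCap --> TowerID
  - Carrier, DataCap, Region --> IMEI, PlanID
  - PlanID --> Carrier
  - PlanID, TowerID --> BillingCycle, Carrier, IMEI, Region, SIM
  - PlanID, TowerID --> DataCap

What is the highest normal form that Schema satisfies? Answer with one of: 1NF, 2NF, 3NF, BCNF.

Candidate keys: {Carrier, DataCap, Region}, {DataCap, PlanID}, {PlanID, TowerID}. Prime attributes: {Carrier, DataCap, PlanID, Region, TowerID}.
DataCap --> TowerID breaks BCNF: {DataCap}⁺ = {DataCap, TowerID}, so {DataCap} is not a superkey.
Its right-hand attributes {TowerID} are all prime, as are those of every other non-superkey FD — the relation is in 3NF.

3NF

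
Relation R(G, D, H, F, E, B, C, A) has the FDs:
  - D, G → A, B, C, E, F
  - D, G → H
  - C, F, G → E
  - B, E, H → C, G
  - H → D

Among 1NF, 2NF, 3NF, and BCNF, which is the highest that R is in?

3NF

Candidate keys: {B, E, H}, {D, G}, {G, H}. Prime attributes: {B, D, E, G, H}.
C, F, G → E: {C, F, G}⁺ = {C, E, F, G}, which is not all of the attributes, so the left side is not a superkey — BCNF is violated.
Since {E} ⊆ prime attributes and every other non-superkey FD also has a prime right side, the schema is in 3NF.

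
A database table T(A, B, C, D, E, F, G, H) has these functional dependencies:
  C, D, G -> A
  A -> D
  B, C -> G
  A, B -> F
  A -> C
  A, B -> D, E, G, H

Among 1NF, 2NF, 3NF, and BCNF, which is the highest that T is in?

1NF

Candidate keys: {A, B}, {B, C, D}. Prime attributes: {A, B, C, D}.
C, D, G -> A breaks BCNF: {C, D, G}⁺ = {A, C, D, G}, so {C, D, G} is not a superkey.
B, C -> G has non-prime {G} on the right and a non-superkey on the left, so 3NF fails.
Since {B, C} ⊂ {B, C, D} and {B, C}⁺ ⊇ {G} with {G} non-prime, there is a partial dependency; 2NF fails.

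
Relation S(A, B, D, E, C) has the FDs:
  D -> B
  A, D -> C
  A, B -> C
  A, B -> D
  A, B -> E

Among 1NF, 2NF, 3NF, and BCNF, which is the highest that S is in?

3NF

Candidate keys: {A, B}, {A, D}. Prime attributes: {A, B, D}.
For D -> B we have {D}⁺ = {B, D}; {D} is not a superkey, so BCNF fails.
Its right-hand attributes {B} are all prime, as are those of every other non-superkey FD — the relation is in 3NF.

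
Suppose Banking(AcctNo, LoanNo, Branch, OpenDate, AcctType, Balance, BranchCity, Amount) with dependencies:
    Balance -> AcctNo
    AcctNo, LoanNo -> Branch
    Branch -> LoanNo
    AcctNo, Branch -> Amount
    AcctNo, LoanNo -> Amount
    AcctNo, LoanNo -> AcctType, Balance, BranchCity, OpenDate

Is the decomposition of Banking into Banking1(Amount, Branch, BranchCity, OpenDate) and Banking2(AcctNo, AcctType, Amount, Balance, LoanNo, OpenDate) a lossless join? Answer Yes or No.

Common attributes: {Amount, OpenDate}; their closure is {Amount, OpenDate}.
Banking1 ⊄ {Amount, OpenDate} and Banking2 ⊄ {Amount, OpenDate}, so the split is lossy.

No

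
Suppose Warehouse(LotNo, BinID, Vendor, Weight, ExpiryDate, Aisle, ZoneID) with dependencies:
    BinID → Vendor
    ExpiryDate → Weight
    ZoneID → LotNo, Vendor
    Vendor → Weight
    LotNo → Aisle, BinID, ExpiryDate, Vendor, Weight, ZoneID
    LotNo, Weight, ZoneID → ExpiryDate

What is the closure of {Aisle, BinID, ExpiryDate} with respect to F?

{Aisle, BinID, ExpiryDate, Vendor, Weight}

Start with {Aisle, BinID, ExpiryDate}.
BinID → Vendor applies; add {Vendor} → now {Aisle, BinID, ExpiryDate, Vendor}.
ExpiryDate → Weight applies; add {Weight} → now {Aisle, BinID, ExpiryDate, Vendor, Weight}.
No further FD applies.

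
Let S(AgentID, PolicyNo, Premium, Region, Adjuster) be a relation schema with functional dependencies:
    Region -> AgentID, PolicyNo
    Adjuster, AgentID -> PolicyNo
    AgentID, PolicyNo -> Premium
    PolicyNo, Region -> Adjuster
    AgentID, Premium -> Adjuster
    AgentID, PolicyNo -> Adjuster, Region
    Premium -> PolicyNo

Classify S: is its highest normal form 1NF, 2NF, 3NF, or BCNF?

Candidate keys: {Adjuster, AgentID}, {AgentID, PolicyNo}, {AgentID, Premium}, {Region}. Prime attributes: {Adjuster, AgentID, PolicyNo, Premium, Region}.
Premium -> PolicyNo: {Premium}⁺ = {PolicyNo, Premium}, which is not all of the attributes, so the left side is not a superkey — BCNF is violated.
Its right-hand attributes {PolicyNo} are all prime, as are those of every other non-superkey FD — the relation is in 3NF.

3NF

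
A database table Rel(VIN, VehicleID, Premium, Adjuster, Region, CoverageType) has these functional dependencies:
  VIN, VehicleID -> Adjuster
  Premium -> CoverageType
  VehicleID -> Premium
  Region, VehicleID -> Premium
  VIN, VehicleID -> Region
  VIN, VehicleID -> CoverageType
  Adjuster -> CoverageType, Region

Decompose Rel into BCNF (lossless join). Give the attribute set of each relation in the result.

Candidate key of the original relation: {VIN, VehicleID}.
{Adjuster, CoverageType, Premium, Region, VIN, VehicleID}: {Premium} determines {CoverageType, Premium} here but is not a superkey — split on Premium -> CoverageType, giving {CoverageType, Premium} and {Adjuster, Premium, Region, VIN, VehicleID}.
{CoverageType, Premium} has no BCNF violation.
{Adjuster, Premium, Region, VIN, VehicleID}: {VehicleID} determines {Premium, VehicleID} here but is not a superkey — split on VehicleID -> Premium, giving {Premium, VehicleID} and {Adjuster, Region, VIN, VehicleID}.
{Premium, VehicleID} has no BCNF violation.
{Adjuster, Region, VIN, VehicleID}: {Adjuster} determines {Adjuster, Region} here but is not a superkey — split on Adjuster -> Region, giving {Adjuster, Region} and {Adjuster, VIN, VehicleID}.
{Adjuster, Region} has no BCNF violation.
{Adjuster, VIN, VehicleID} has no BCNF violation.

{Adjuster, Region}; {Adjuster, VIN, VehicleID}; {CoverageType, Premium}; {Premium, VehicleID}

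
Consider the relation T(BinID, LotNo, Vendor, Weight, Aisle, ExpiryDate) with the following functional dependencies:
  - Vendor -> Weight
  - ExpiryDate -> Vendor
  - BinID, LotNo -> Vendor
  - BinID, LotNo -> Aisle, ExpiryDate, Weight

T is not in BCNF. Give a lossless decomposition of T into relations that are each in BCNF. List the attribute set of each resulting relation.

Candidate key of the original relation: {BinID, LotNo}.
In {Aisle, BinID, ExpiryDate, LotNo, Vendor, Weight}, {Vendor} is not a superkey ({Vendor}⁺ restricted to this set is {Vendor, Weight}), so split on Vendor -> Weight into {Vendor, Weight} and {Aisle, BinID, ExpiryDate, LotNo, Vendor}.
{Vendor, Weight} has no BCNF violation.
In {Aisle, BinID, ExpiryDate, LotNo, Vendor}, {ExpiryDate} is not a superkey ({ExpiryDate}⁺ restricted to this set is {ExpiryDate, Vendor}), so split on ExpiryDate -> Vendor into {ExpiryDate, Vendor} and {Aisle, BinID, ExpiryDate, LotNo}.
{ExpiryDate, Vendor} has no BCNF violation.
{Aisle, BinID, ExpiryDate, LotNo} has no BCNF violation.

{Aisle, BinID, ExpiryDate, LotNo}; {ExpiryDate, Vendor}; {Vendor, Weight}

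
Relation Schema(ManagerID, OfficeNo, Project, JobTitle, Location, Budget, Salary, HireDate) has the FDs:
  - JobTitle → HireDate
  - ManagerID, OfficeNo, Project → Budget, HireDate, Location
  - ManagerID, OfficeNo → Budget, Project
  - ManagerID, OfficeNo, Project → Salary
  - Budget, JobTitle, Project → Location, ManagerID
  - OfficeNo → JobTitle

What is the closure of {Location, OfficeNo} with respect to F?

{HireDate, JobTitle, Location, OfficeNo}

Start with {Location, OfficeNo}.
OfficeNo → JobTitle applies; add {JobTitle} → now {JobTitle, Location, OfficeNo}.
JobTitle → HireDate applies; add {HireDate} → now {HireDate, JobTitle, Location, OfficeNo}.
No further FD applies.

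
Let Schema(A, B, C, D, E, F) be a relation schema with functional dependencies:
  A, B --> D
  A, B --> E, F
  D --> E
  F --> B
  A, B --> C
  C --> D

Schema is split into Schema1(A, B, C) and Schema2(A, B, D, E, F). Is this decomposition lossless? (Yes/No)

Yes

Common attributes: {A, B}; their closure is {A, B, C, D, E, F}.
Since Schema1 ⊆ {A, B, C, D, E, F}, the intersection is a superkey of Schema1; the decomposition is lossless.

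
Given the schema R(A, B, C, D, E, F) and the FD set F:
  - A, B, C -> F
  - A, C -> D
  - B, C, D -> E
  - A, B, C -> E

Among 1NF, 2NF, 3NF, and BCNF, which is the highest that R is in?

Candidate key: {A, B, C}. Prime attributes: {A, B, C}.
A, C -> D breaks BCNF: {A, C}⁺ = {A, C, D}, so {A, C} is not a superkey.
A, C -> D determines the non-prime attribute {D} from a non-superkey — 3NF is violated.
Since {A, C} ⊂ {A, B, C} and {A, C}⁺ ⊇ {D} with {D} non-prime, there is a partial dependency; 2NF fails.

1NF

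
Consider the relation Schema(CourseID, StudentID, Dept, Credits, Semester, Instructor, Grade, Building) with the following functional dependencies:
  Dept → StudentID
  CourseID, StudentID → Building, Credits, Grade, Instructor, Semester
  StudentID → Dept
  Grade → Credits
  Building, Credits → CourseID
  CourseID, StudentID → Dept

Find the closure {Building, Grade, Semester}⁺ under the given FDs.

{Building, CourseID, Credits, Grade, Semester}

Start with {Building, Grade, Semester}.
Grade → Credits applies; add {Credits} → now {Building, Credits, Grade, Semester}.
Building, Credits → CourseID applies; add {CourseID} → now {Building, CourseID, Credits, Grade, Semester}.
No further FD applies.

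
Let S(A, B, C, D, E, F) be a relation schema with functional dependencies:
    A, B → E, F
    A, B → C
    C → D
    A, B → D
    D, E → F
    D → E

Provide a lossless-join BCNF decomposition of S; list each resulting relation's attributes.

{A, B, C}; {C, D}; {D, E, F}

Candidate key of the original relation: {A, B}.
{A, B, C, D, E, F}: {C} determines {C, D, E, F} here but is not a superkey — split on C → D, E, F, giving {C, D, E, F} and {A, B, C}.
{C, D, E, F}: {D, E} determines {D, E, F} here but is not a superkey — split on D, E → F, giving {D, E, F} and {C, D, E}.
{D, E, F}: every determinant is a superkey — BCNF.
{C, D, E}: {D} determines {D, E} here but is not a superkey — split on D → E, giving {D, E} and {C, D}.
{D, E}: every determinant is a superkey — BCNF.
{C, D}: every determinant is a superkey — BCNF.
{A, B, C}: every determinant is a superkey — BCNF.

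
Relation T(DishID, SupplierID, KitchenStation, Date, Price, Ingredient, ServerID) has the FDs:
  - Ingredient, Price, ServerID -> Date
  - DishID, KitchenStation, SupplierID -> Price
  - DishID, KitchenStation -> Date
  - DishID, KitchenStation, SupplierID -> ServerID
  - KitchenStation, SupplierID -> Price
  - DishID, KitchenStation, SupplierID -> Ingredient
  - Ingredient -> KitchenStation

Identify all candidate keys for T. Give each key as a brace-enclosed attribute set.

{DishID, SupplierID} never appear on the right of any FD, so every key must include all of them.
{DishID, Ingredient, SupplierID} is a candidate key since {DishID, Ingredient, SupplierID}⁺ = {Date, DishID, Ingredient, KitchenStation, Price, ServerID, SupplierID} covers every attribute.
{DishID, KitchenStation, SupplierID} is a candidate key since {DishID, KitchenStation, SupplierID}⁺ = {Date, DishID, Ingredient, KitchenStation, Price, ServerID, SupplierID} covers every attribute.
Any other superkey properly contains one of these, so there are no further candidate keys.

{DishID, Ingredient, SupplierID}, {DishID, KitchenStation, SupplierID}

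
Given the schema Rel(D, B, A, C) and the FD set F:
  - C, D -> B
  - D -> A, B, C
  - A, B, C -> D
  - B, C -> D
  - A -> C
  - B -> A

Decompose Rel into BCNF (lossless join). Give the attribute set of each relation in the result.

Candidate keys of the original relation: {B}, {D}.
{A, B, C, D}: {A} determines {A, C} here but is not a superkey — split on A -> C, giving {A, C} and {A, B, D}.
{A, C} has no BCNF violation.
{A, B, D} has no BCNF violation.

{A, B, D}; {A, C}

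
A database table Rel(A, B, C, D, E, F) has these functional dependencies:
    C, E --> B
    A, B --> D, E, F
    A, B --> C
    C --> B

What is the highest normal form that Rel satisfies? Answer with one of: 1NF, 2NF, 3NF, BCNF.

3NF

Candidate keys: {A, B}, {A, C}. Prime attributes: {A, B, C}.
C, E --> B: {C, E}⁺ = {B, C, E}, which is not all of the attributes, so the left side is not a superkey — BCNF is violated.
Its right-hand attributes {B} are all prime, as are those of every other non-superkey FD — the relation is in 3NF.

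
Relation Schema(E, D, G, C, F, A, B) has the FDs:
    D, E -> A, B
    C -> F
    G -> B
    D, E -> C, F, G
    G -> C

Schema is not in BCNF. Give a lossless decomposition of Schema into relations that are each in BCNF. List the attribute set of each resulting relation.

Candidate key of the original relation: {D, E}.
{A, B, C, D, E, F, G}: {C} determines {C, F} here but is not a superkey — split on C -> F, giving {C, F} and {A, B, C, D, E, G}.
{C, F} is in BCNF.
{A, B, C, D, E, G}: {G} determines {B, C, G} here but is not a superkey — split on G -> B, C, giving {B, C, G} and {A, D, E, G}.
{B, C, G} is in BCNF.
{A, D, E, G} is in BCNF.

{A, D, E, G}; {B, C, G}; {C, F}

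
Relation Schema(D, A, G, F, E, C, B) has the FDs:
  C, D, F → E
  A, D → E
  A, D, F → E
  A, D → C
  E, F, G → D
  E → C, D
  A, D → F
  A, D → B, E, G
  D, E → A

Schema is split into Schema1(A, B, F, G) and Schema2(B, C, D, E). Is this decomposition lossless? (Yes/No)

No

Schema1 ∩ Schema2 = {B}; its closure under F is {B}.
The closure covers neither Schema1 nor Schema2 entirely; the join is not lossless.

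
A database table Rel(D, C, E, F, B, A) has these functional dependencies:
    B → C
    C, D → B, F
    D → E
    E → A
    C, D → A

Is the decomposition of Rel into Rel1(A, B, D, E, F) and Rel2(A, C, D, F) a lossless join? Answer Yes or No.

No

Rel1 ∩ Rel2 = {A, D, F}; its closure under F is {A, D, E, F}.
Rel1 ⊄ {A, D, E, F} and Rel2 ⊄ {A, D, E, F}, so the split is lossy.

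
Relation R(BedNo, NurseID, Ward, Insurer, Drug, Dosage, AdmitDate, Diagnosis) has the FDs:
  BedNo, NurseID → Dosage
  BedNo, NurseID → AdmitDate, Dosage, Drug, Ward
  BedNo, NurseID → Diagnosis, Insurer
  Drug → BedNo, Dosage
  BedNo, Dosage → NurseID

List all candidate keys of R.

{BedNo, Dosage}, {BedNo, NurseID}, {Drug}

{Drug} is a candidate key since {Drug}⁺ = {AdmitDate, BedNo, Diagnosis, Dosage, Drug, Insurer, NurseID, Ward} covers every attribute.
{BedNo, Dosage} is a candidate key since {BedNo, Dosage}⁺ = {AdmitDate, BedNo, Diagnosis, Dosage, Drug, Insurer, NurseID, Ward} covers every attribute.
{BedNo, NurseID} is a candidate key since {BedNo, NurseID}⁺ = {AdmitDate, BedNo, Diagnosis, Dosage, Drug, Insurer, NurseID, Ward} covers every attribute.
Any other superkey properly contains one of these, so there are no further candidate keys.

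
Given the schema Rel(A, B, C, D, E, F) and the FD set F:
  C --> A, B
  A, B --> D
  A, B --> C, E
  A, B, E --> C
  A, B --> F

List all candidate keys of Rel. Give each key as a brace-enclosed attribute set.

{A, B}, {C}

{C} is a candidate key since {C}⁺ = {A, B, C, D, E, F} covers every attribute.
{A, B} is a candidate key since {A, B}⁺ = {A, B, C, D, E, F} covers every attribute.
These are minimal and exhaustive — every other superkey contains one of them.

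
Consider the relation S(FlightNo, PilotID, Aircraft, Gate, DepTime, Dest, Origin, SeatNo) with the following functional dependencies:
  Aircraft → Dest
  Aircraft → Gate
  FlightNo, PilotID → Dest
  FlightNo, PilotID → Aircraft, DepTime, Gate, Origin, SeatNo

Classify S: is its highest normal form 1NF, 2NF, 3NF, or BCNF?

Candidate key: {FlightNo, PilotID}. Prime attributes: {FlightNo, PilotID}.
Aircraft → Dest: {Aircraft}⁺ = {Aircraft, Dest, Gate}, which is not all of the attributes, so the left side is not a superkey — BCNF is violated.
Aircraft → Dest determines the non-prime attribute {Dest} from a non-superkey — 3NF is violated.
No proper subset of a key has a non-prime attribute in its closure, so there is no partial dependency; 2NF holds.

2NF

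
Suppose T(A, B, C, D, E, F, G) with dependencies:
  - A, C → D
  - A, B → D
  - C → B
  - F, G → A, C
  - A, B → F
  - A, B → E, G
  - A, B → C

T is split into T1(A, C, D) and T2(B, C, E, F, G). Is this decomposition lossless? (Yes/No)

T1 ∩ T2 = {C}; its closure under F is {B, C}.
T1 ⊄ {B, C} and T2 ⊄ {B, C}, so the split is lossy.

No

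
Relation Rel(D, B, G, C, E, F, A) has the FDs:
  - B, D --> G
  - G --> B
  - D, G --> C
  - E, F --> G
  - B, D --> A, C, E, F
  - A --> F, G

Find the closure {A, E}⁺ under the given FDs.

Start with {A, E}.
A --> F, G applies; add {F, G} → now {A, E, F, G}.
G --> B applies; add {B} → now {A, B, E, F, G}.
No further FD applies.

{A, B, E, F, G}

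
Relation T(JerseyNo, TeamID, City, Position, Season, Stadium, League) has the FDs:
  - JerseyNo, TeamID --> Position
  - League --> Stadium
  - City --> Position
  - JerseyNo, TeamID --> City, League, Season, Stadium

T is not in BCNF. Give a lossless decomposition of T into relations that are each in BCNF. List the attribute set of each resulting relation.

Candidate key of the original relation: {JerseyNo, TeamID}.
{City, JerseyNo, League, Position, Season, Stadium, TeamID}: {League} determines {League, Stadium} here but is not a superkey — split on League --> Stadium, giving {League, Stadium} and {City, JerseyNo, League, Position, Season, TeamID}.
{League, Stadium}: every determinant is a superkey — BCNF.
{City, JerseyNo, League, Position, Season, TeamID}: {City} determines {City, Position} here but is not a superkey — split on City --> Position, giving {City, Position} and {City, JerseyNo, League, Season, TeamID}.
{City, Position}: every determinant is a superkey — BCNF.
{City, JerseyNo, League, Season, TeamID}: every determinant is a superkey — BCNF.

{City, JerseyNo, League, Season, TeamID}; {City, Position}; {League, Stadium}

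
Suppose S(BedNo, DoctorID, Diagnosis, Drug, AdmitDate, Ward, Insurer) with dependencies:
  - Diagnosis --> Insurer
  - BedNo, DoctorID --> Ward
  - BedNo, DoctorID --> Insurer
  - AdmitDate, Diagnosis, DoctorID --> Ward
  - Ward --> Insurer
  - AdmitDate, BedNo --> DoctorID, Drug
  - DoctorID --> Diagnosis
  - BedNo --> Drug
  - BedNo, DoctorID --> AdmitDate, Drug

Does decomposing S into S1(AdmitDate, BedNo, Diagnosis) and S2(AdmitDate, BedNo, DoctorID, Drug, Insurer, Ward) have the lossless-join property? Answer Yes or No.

S1 ∩ S2 = {AdmitDate, BedNo}; its closure under F is {AdmitDate, BedNo, Diagnosis, DoctorID, Drug, Insurer, Ward}.
S1 is contained in that closure, so S1 ∩ S2 --> S1 holds and the join is lossless.

Yes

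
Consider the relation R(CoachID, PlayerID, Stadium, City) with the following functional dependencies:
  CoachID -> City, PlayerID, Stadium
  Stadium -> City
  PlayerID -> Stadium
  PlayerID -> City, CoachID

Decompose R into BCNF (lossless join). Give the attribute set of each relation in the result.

{City, Stadium}; {CoachID, PlayerID, Stadium}

Candidate keys of the original relation: {CoachID}, {PlayerID}.
Within {City, CoachID, PlayerID, Stadium}: {Stadium}⁺ ∩ {City, CoachID, PlayerID, Stadium} = {City, Stadium}, not the whole set, so Stadium -> City violates BCNF; decompose into {City, Stadium} and {CoachID, PlayerID, Stadium}.
{City, Stadium}: every determinant is a superkey — BCNF.
{CoachID, PlayerID, Stadium}: every determinant is a superkey — BCNF.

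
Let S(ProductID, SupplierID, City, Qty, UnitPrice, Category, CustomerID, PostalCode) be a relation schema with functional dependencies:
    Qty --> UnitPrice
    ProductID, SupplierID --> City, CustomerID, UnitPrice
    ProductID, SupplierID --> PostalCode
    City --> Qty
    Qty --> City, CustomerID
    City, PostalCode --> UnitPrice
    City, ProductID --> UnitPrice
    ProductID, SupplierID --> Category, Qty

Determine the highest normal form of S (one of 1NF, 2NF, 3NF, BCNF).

Candidate key: {ProductID, SupplierID}. Prime attributes: {ProductID, SupplierID}.
For Qty --> UnitPrice we have {Qty}⁺ = {City, CustomerID, Qty, UnitPrice}; {Qty} is not a superkey, so BCNF fails.
Qty --> UnitPrice determines the non-prime attribute {UnitPrice} from a non-superkey — 3NF is violated.
No non-prime attribute depends on a proper subset of any candidate key, so 2NF holds.

2NF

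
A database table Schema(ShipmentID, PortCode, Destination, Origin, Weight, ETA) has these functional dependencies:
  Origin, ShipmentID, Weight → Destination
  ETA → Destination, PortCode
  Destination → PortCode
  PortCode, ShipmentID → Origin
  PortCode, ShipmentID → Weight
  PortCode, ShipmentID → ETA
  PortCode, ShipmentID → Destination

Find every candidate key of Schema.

Attributes never on any right-hand side: {ShipmentID} — every candidate key must contain it.
Closure of {Destination, ShipmentID} is {Destination, ETA, Origin, PortCode, ShipmentID, Weight}, the whole schema; {Destination, ShipmentID} is a candidate key.
Closure of {ETA, ShipmentID} is {Destination, ETA, Origin, PortCode, ShipmentID, Weight}, the whole schema; {ETA, ShipmentID} is a candidate key.
Closure of {PortCode, ShipmentID} is {Destination, ETA, Origin, PortCode, ShipmentID, Weight}, the whole schema; {PortCode, ShipmentID} is a candidate key.
Closure of {Origin, ShipmentID, Weight} is {Destination, ETA, Origin, PortCode, ShipmentID, Weight}, the whole schema; {Origin, ShipmentID, Weight} is a candidate key.
Any other superkey properly contains one of these, so there are no further candidate keys.

{Destination, ShipmentID}, {ETA, ShipmentID}, {Origin, ShipmentID, Weight}, {PortCode, ShipmentID}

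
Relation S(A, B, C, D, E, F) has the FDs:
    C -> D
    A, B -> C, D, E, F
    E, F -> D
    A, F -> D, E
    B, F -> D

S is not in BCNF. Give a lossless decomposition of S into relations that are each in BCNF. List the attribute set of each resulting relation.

{A, B, C, F}; {A, E, F}; {C, D}

Candidate key of the original relation: {A, B}.
{A, B, C, D, E, F}: {C} determines {C, D} here but is not a superkey — split on C -> D, giving {C, D} and {A, B, C, E, F}.
{C, D} is in BCNF.
{A, B, C, E, F}: {A, F} determines {A, E, F} here but is not a superkey — split on A, F -> E, giving {A, E, F} and {A, B, C, F}.
{A, E, F} is in BCNF.
{A, B, C, F} is in BCNF.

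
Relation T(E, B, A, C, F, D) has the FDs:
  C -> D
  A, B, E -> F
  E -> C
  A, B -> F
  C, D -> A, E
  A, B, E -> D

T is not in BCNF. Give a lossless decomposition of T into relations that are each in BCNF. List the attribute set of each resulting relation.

{A, C, D, E}; {B, C, F}

Candidate keys of the original relation: {B, C}, {B, E}.
In {A, B, C, D, E, F}, {C} is not a superkey ({C}⁺ restricted to this set is {A, C, D, E}), so split on C -> A, D, E into {A, C, D, E} and {B, C, F}.
{A, C, D, E} has no BCNF violation.
{B, C, F} has no BCNF violation.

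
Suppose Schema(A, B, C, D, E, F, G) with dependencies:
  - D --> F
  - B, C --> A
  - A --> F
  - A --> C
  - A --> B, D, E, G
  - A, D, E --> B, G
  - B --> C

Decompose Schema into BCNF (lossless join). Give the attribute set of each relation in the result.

Candidate keys of the original relation: {A}, {B}.
{A, B, C, D, E, F, G}: {D} determines {D, F} here but is not a superkey — split on D --> F, giving {D, F} and {A, B, C, D, E, G}.
{D, F}: every determinant is a superkey — BCNF.
{A, B, C, D, E, G}: every determinant is a superkey — BCNF.

{A, B, C, D, E, G}; {D, F}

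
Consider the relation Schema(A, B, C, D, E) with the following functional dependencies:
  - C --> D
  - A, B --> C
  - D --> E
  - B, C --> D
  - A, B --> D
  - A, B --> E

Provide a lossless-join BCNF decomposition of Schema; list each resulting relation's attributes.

Candidate key of the original relation: {A, B}.
Within {A, B, C, D, E}: {C}⁺ ∩ {A, B, C, D, E} = {C, D, E}, not the whole set, so C --> D, E violates BCNF; decompose into {C, D, E} and {A, B, C}.
Within {C, D, E}: {D}⁺ ∩ {C, D, E} = {D, E}, not the whole set, so D --> E violates BCNF; decompose into {D, E} and {C, D}.
{D, E} is in BCNF.
{C, D} is in BCNF.
{A, B, C} is in BCNF.

{A, B, C}; {C, D}; {D, E}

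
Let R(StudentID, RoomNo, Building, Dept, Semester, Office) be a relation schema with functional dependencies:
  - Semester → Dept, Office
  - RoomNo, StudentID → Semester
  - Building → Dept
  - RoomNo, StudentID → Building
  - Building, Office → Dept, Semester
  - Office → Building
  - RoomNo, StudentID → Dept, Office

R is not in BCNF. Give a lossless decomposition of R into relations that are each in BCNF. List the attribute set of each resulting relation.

{Building, Dept}; {Building, Office, Semester}; {RoomNo, Semester, StudentID}

Candidate key of the original relation: {RoomNo, StudentID}.
{Building, Dept, Office, RoomNo, Semester, StudentID}: {Semester} determines {Building, Dept, Office, Semester} here but is not a superkey — split on Semester → Building, Dept, Office, giving {Building, Dept, Office, Semester} and {RoomNo, Semester, StudentID}.
{Building, Dept, Office, Semester}: {Building} determines {Building, Dept} here but is not a superkey — split on Building → Dept, giving {Building, Dept} and {Building, Office, Semester}.
{Building, Dept} is in BCNF.
{Building, Office, Semester} is in BCNF.
{RoomNo, Semester, StudentID} is in BCNF.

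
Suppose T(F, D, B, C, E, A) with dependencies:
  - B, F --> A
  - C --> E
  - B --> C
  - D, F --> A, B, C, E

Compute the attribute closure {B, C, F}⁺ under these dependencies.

Start with {B, C, F}.
B, F --> A applies; add {A} → now {A, B, C, F}.
C --> E applies; add {E} → now {A, B, C, E, F}.
No further FD applies.

{A, B, C, E, F}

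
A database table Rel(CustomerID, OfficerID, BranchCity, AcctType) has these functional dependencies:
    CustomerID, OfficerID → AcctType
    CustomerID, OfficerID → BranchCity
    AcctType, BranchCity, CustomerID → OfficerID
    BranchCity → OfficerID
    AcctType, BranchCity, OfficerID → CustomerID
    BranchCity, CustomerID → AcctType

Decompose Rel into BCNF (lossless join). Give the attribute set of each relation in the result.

Candidate keys of the original relation: {AcctType, BranchCity}, {BranchCity, CustomerID}, {CustomerID, OfficerID}.
{AcctType, BranchCity, CustomerID, OfficerID}: {BranchCity} determines {BranchCity, OfficerID} here but is not a superkey — split on BranchCity → OfficerID, giving {BranchCity, OfficerID} and {AcctType, BranchCity, CustomerID}.
{BranchCity, OfficerID} has no BCNF violation.
{AcctType, BranchCity, CustomerID} has no BCNF violation.

{AcctType, BranchCity, CustomerID}; {BranchCity, OfficerID}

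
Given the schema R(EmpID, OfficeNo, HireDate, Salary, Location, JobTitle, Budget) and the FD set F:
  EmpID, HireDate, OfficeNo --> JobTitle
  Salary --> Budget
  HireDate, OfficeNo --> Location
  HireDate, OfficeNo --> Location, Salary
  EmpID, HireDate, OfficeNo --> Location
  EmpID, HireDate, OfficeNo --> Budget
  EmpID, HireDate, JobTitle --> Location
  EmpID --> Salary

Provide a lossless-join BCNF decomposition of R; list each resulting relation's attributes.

{Budget, Salary}; {EmpID, HireDate, JobTitle, OfficeNo}; {HireDate, Location, OfficeNo, Salary}

Candidate key of the original relation: {EmpID, HireDate, OfficeNo}.
Within {Budget, EmpID, HireDate, JobTitle, Location, OfficeNo, Salary}: {Salary}⁺ ∩ {Budget, EmpID, HireDate, JobTitle, Location, OfficeNo, Salary} = {Budget, Salary}, not the whole set, so Salary --> Budget violates BCNF; decompose into {Budget, Salary} and {EmpID, HireDate, JobTitle, Location, OfficeNo, Salary}.
{Budget, Salary} has no BCNF violation.
Within {EmpID, HireDate, JobTitle, Location, OfficeNo, Salary}: {HireDate, OfficeNo}⁺ ∩ {EmpID, HireDate, JobTitle, Location, OfficeNo, Salary} = {HireDate, Location, OfficeNo, Salary}, not the whole set, so HireDate, OfficeNo --> Location, Salary violates BCNF; decompose into {HireDate, Location, OfficeNo, Salary} and {EmpID, HireDate, JobTitle, OfficeNo}.
{HireDate, Location, OfficeNo, Salary} has no BCNF violation.
{EmpID, HireDate, JobTitle, OfficeNo} has no BCNF violation.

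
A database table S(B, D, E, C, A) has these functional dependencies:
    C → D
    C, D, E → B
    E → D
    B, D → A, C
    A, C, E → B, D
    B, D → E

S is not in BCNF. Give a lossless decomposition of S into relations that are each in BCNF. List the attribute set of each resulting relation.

Candidate keys of the original relation: {B, C}, {B, D}, {B, E}, {C, E}.
In {A, B, C, D, E}, {C} is not a superkey ({C}⁺ restricted to this set is {C, D}), so split on C → D into {C, D} and {A, B, C, E}.
{C, D}: every determinant is a superkey — BCNF.
{A, B, C, E}: every determinant is a superkey — BCNF.

{A, B, C, E}; {C, D}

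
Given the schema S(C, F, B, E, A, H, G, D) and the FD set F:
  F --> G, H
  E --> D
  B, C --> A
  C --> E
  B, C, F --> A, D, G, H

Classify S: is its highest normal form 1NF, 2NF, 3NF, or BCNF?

1NF

Candidate key: {B, C, F}. Prime attributes: {B, C, F}.
F --> G, H breaks BCNF: {F}⁺ = {F, G, H}, so {F} is not a superkey.
F --> G, H determines the non-prime attributes {G, H} from a non-superkey — 3NF is violated.
The proper key subset {C} of {B, C, F} determines non-prime {D, E}, so the relation is not even in 2NF.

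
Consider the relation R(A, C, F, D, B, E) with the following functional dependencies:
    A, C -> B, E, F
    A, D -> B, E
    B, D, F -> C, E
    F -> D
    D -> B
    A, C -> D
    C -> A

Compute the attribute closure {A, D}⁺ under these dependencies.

Start with {A, D}.
A, D -> B, E applies; add {B, E} → now {A, B, D, E}.
No further FD applies.

{A, B, D, E}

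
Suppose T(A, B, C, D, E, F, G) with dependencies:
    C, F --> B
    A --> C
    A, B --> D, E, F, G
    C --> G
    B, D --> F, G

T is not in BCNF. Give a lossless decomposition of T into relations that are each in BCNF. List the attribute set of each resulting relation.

Candidate keys of the original relation: {A, B}, {A, F}.
Within {A, B, C, D, E, F, G}: {C, F}⁺ ∩ {A, B, C, D, E, F, G} = {B, C, F, G}, not the whole set, so C, F --> B, G violates BCNF; decompose into {B, C, F, G} and {A, C, D, E, F}.
Within {B, C, F, G}: {C}⁺ ∩ {B, C, F, G} = {C, G}, not the whole set, so C --> G violates BCNF; decompose into {C, G} and {B, C, F}.
{C, G} has no BCNF violation.
{B, C, F} has no BCNF violation.
Within {A, C, D, E, F}: {A}⁺ ∩ {A, C, D, E, F} = {A, C}, not the whole set, so A --> C violates BCNF; decompose into {A, C} and {A, D, E, F}.
{A, C} has no BCNF violation.
{A, D, E, F} has no BCNF violation.

{A, C}; {A, D, E, F}; {B, C, F}; {C, G}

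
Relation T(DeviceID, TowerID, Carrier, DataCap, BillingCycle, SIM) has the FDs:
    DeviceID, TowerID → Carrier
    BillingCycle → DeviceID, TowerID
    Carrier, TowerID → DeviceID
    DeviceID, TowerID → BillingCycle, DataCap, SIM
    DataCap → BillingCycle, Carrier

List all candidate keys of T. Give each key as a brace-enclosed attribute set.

{BillingCycle}⁺ = {BillingCycle, Carrier, DataCap, DeviceID, SIM, TowerID}, which is every attribute, so {BillingCycle} is a candidate key.
{DataCap}⁺ = {BillingCycle, Carrier, DataCap, DeviceID, SIM, TowerID}, which is every attribute, so {DataCap} is a candidate key.
{Carrier, TowerID}⁺ = {BillingCycle, Carrier, DataCap, DeviceID, SIM, TowerID}, which is every attribute, so {Carrier, TowerID} is a candidate key.
{DeviceID, TowerID}⁺ = {BillingCycle, Carrier, DataCap, DeviceID, SIM, TowerID}, which is every attribute, so {DeviceID, TowerID} is a candidate key.
No proper subset of any of these is a key, and no other minimal superkey exists.

{BillingCycle}, {Carrier, TowerID}, {DataCap}, {DeviceID, TowerID}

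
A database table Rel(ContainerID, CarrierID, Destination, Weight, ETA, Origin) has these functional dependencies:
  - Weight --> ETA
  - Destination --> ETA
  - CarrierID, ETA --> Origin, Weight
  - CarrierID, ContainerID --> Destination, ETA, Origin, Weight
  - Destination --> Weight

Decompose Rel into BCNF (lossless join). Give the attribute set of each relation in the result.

{CarrierID, ContainerID, Destination}; {CarrierID, Destination, Origin}; {Destination, Weight}; {ETA, Weight}

Candidate key of the original relation: {CarrierID, ContainerID}.
Within {CarrierID, ContainerID, Destination, ETA, Origin, Weight}: {Weight}⁺ ∩ {CarrierID, ContainerID, Destination, ETA, Origin, Weight} = {ETA, Weight}, not the whole set, so Weight --> ETA violates BCNF; decompose into {ETA, Weight} and {CarrierID, ContainerID, Destination, Origin, Weight}.
{ETA, Weight} has no BCNF violation.
Within {CarrierID, ContainerID, Destination, Origin, Weight}: {Destination}⁺ ∩ {CarrierID, ContainerID, Destination, Origin, Weight} = {Destination, Weight}, not the whole set, so Destination --> Weight violates BCNF; decompose into {Destination, Weight} and {CarrierID, ContainerID, Destination, Origin}.
{Destination, Weight} has no BCNF violation.
Within {CarrierID, ContainerID, Destination, Origin}: {CarrierID, Destination}⁺ ∩ {CarrierID, ContainerID, Destination, Origin} = {CarrierID, Destination, Origin}, not the whole set, so CarrierID, Destination --> Origin violates BCNF; decompose into {CarrierID, Destination, Origin} and {CarrierID, ContainerID, Destination}.
{CarrierID, Destination, Origin} has no BCNF violation.
{CarrierID, ContainerID, Destination} has no BCNF violation.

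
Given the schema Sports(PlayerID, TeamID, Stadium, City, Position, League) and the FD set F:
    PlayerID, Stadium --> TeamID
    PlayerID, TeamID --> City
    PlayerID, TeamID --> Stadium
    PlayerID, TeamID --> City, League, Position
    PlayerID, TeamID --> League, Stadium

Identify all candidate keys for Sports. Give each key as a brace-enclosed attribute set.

Attributes never on any right-hand side: {PlayerID} — every candidate key must contain it.
Closure of {PlayerID, Stadium} is {City, League, PlayerID, Position, Stadium, TeamID}, the whole schema; {PlayerID, Stadium} is a candidate key.
Closure of {PlayerID, TeamID} is {City, League, PlayerID, Position, Stadium, TeamID}, the whole schema; {PlayerID, TeamID} is a candidate key.
No proper subset of any of these is a key, and no other minimal superkey exists.

{PlayerID, Stadium}, {PlayerID, TeamID}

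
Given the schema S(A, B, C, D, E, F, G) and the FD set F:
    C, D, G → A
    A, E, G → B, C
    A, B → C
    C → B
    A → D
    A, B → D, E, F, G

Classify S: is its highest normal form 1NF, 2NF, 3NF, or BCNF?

3NF

Candidate keys: {A, B}, {A, C}, {A, E, G}, {C, D, G}. Prime attributes: {A, B, C, D, E, G}.
For C → B we have {C}⁺ = {B, C}; {C} is not a superkey, so BCNF fails.
Since {B} ⊆ prime attributes and every other non-superkey FD also has a prime right side, the schema is in 3NF.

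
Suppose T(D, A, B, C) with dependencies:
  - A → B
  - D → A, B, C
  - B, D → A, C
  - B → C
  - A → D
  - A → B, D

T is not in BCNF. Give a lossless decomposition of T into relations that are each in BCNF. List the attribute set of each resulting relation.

Candidate keys of the original relation: {A}, {D}.
Within {A, B, C, D}: {B}⁺ ∩ {A, B, C, D} = {B, C}, not the whole set, so B → C violates BCNF; decompose into {B, C} and {A, B, D}.
{B, C} is in BCNF.
{A, B, D} is in BCNF.

{A, B, D}; {B, C}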